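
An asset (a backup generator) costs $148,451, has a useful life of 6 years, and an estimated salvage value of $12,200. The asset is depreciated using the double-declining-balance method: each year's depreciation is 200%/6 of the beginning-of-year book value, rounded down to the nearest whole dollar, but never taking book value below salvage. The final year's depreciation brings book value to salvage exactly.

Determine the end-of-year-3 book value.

$43,986

Depreciable base = $148,451 − $12,200 = $136,251.
Year 1: ⌊$148,451 × 200%/6⌋ = $49,483. Book value $98,968.
Year 2: ⌊$98,968 × 200%/6⌋ = $32,989. Book value $65,979.
Year 3: ⌊$65,979 × 200%/6⌋ = $21,993. Book value $43,986.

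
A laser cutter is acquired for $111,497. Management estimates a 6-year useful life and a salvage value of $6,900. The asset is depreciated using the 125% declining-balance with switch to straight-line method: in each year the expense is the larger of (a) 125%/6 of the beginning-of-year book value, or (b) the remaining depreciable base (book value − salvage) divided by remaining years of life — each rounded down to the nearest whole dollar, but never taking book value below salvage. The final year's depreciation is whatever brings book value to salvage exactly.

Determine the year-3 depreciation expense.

Depreciable base = $111,497 − $6,900 = $104,597.
Year 1: DB = ⌊$111,497 × 125%/6⌋ = $23,228; SL = ⌊$104,597/6⌋ = $17,432 → take DB $23,228. Book value $88,269.
Year 2: DB = ⌊$88,269 × 125%/6⌋ = $18,389; SL = ⌊$81,369/5⌋ = $16,273 → take DB $18,389. Book value $69,880.
Year 3: DB = ⌊$69,880 × 125%/6⌋ = $14,558; SL = ⌊$62,980/4⌋ = $15,745 → take SL $15,745. Book value $54,135.

$15,745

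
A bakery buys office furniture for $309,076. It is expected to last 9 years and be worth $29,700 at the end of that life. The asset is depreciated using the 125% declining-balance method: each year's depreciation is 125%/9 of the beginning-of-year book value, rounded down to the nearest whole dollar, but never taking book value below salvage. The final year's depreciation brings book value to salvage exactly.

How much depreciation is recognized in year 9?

Depreciable base = $309,076 − $29,700 = $279,376.
Year 1: ⌊$309,076 × 125%/9⌋ = $42,927. Book value $266,149.
Year 2: ⌊$266,149 × 125%/9⌋ = $36,965. Book value $229,184.
Year 3: ⌊$229,184 × 125%/9⌋ = $31,831. Book value $197,353.
Year 4: ⌊$197,353 × 125%/9⌋ = $27,410. Book value $169,943.
Year 5: ⌊$169,943 × 125%/9⌋ = $23,603. Book value $146,340.
Year 6: ⌊$146,340 × 125%/9⌋ = $20,325. Book value $126,015.
Year 7: ⌊$126,015 × 125%/9⌋ = $17,502. Book value $108,513.
Year 8: ⌊$108,513 × 125%/9⌋ = $15,071. Book value $93,442.
Year 9 (final): $93,442 − $29,700 = $63,742. Book value $29,700.

$63,742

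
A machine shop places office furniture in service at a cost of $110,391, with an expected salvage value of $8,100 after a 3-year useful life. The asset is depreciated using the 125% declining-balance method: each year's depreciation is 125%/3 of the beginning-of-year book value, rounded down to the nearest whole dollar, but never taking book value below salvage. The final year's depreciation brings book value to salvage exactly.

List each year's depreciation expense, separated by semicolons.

$45,996; $26,831; $29,464

Depreciable base = $110,391 − $8,100 = $102,291.
Year 1: ⌊$110,391 × 125%/3⌋ = $45,996. Book value $64,395.
Year 2: ⌊$64,395 × 125%/3⌋ = $26,831. Book value $37,564.
Year 3 (final): $37,564 − $8,100 = $29,464. Book value $8,100.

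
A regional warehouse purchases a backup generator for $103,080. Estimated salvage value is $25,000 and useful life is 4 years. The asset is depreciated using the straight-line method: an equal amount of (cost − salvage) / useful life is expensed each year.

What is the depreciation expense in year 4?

$19,520

Depreciable base = $103,080 − $25,000 = $78,080.
Annual expense = $78,080 / 4 = $19,520.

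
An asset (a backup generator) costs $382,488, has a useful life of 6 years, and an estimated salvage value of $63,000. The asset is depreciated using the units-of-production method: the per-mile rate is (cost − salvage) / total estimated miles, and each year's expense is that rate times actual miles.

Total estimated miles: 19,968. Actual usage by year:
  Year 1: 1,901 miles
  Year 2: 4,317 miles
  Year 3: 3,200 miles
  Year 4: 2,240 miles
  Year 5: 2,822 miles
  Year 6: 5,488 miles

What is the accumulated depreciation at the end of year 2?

$99,488

Depreciable base = $382,488 − $63,000 = $319,488.
Rate = $319,488 / 19,968 miles = $16 per mile.
Year 1: 1,901 × $16 = $30,416. Book value $352,072.
Year 2: 4,317 × $16 = $69,072. Book value $283,000.
Accumulated through year 2 = $382,488 − $283,000 = $99,488.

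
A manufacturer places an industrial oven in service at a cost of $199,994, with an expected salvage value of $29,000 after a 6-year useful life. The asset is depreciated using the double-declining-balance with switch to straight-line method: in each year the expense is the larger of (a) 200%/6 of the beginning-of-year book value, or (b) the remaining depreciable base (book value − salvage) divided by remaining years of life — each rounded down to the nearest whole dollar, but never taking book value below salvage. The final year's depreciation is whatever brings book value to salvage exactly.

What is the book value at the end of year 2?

Depreciable base = $199,994 − $29,000 = $170,994.
Year 1: DB = ⌊$199,994 × 200%/6⌋ = $66,664; SL = ⌊$170,994/6⌋ = $28,499 → take DB $66,664. Book value $133,330.
Year 2: DB = ⌊$133,330 × 200%/6⌋ = $44,443; SL = ⌊$104,330/5⌋ = $20,866 → take DB $44,443. Book value $88,887.

$88,887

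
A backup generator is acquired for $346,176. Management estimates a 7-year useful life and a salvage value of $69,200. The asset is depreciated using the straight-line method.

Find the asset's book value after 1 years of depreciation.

$306,608

Depreciable base = $346,176 − $69,200 = $276,976.
Annual expense = $276,976 / 7 = $39,568.
End of year 1: book value $306,608.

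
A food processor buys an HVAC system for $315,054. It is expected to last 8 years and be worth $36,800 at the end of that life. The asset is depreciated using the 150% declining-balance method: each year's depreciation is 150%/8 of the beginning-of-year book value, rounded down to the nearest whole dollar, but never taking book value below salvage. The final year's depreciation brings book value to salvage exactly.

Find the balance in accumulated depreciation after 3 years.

$146,065

Depreciable base = $315,054 − $36,800 = $278,254.
Year 1: ⌊$315,054 × 150%/8⌋ = $59,072. Book value $255,982.
Year 2: ⌊$255,982 × 150%/8⌋ = $47,996. Book value $207,986.
Year 3: ⌊$207,986 × 150%/8⌋ = $38,997. Book value $168,989.
Accumulated through year 3 = $315,054 − $168,989 = $146,065.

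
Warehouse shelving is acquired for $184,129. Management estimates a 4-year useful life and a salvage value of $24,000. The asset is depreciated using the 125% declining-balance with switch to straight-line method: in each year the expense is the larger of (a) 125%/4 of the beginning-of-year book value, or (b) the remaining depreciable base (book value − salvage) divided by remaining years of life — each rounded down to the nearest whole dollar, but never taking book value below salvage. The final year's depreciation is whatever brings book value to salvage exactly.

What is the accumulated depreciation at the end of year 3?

$128,614

Depreciable base = $184,129 − $24,000 = $160,129.
Year 1: DB = ⌊$184,129 × 125%/4⌋ = $57,540; SL = ⌊$160,129/4⌋ = $40,032 → take DB $57,540. Book value $126,589.
Year 2: DB = ⌊$126,589 × 125%/4⌋ = $39,559; SL = ⌊$102,589/3⌋ = $34,196 → take DB $39,559. Book value $87,030.
Year 3: DB = ⌊$87,030 × 125%/4⌋ = $27,196; SL = ⌊$63,030/2⌋ = $31,515 → take SL $31,515. Book value $55,515.
Accumulated through year 3 = $184,129 − $55,515 = $128,614.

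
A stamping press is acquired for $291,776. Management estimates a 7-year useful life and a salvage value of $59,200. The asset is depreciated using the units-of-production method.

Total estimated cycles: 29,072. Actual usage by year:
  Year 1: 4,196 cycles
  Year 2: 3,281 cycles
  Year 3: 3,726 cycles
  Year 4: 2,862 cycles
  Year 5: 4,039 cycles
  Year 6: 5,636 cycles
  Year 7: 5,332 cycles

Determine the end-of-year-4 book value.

Depreciable base = $291,776 − $59,200 = $232,576.
Rate = $232,576 / 29,072 cycles = $8 per cycle.
Year 1: 4,196 × $8 = $33,568. Book value $258,208.
Year 2: 3,281 × $8 = $26,248. Book value $231,960.
Year 3: 3,726 × $8 = $29,808. Book value $202,152.
Year 4: 2,862 × $8 = $22,896. Book value $179,256.

$179,256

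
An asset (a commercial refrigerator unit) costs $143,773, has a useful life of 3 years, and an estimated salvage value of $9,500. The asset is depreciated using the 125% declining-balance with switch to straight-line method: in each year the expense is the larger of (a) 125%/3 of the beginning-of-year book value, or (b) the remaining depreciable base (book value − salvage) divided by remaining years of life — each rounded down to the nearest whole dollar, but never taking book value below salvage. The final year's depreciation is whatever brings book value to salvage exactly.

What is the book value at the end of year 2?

$46,684

Depreciable base = $143,773 − $9,500 = $134,273.
Year 1: DB = ⌊$143,773 × 125%/3⌋ = $59,905; SL = ⌊$134,273/3⌋ = $44,757 → take DB $59,905. Book value $83,868.
Year 2: DB = ⌊$83,868 × 125%/3⌋ = $34,945; SL = ⌊$74,368/2⌋ = $37,184 → take SL $37,184. Book value $46,684.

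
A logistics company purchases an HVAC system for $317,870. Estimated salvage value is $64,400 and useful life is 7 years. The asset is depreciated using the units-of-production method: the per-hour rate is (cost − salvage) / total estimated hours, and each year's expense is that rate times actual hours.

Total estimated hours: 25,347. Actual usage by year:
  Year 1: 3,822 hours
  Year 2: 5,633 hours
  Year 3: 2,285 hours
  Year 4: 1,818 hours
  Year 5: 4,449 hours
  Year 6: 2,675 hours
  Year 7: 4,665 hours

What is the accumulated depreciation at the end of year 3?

$117,400

Depreciable base = $317,870 − $64,400 = $253,470.
Rate = $253,470 / 25,347 hours = $10 per hour.
Year 1: 3,822 × $10 = $38,220. Book value $279,650.
Year 2: 5,633 × $10 = $56,330. Book value $223,320.
Year 3: 2,285 × $10 = $22,850. Book value $200,470.
Accumulated through year 3 = $317,870 − $200,470 = $117,400.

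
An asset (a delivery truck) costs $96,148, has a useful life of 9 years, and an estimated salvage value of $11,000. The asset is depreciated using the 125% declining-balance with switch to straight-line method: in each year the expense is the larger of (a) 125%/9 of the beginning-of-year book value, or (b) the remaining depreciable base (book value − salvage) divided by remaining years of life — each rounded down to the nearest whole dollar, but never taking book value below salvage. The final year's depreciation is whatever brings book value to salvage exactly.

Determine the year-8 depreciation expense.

$8,374

Depreciable base = $96,148 − $11,000 = $85,148.
Year 1: DB = ⌊$96,148 × 125%/9⌋ = $13,353; SL = ⌊$85,148/9⌋ = $9,460 → take DB $13,353. Book value $82,795.
Year 2: DB = ⌊$82,795 × 125%/9⌋ = $11,499; SL = ⌊$71,795/8⌋ = $8,974 → take DB $11,499. Book value $71,296.
Year 3: DB = ⌊$71,296 × 125%/9⌋ = $9,902; SL = ⌊$60,296/7⌋ = $8,613 → take DB $9,902. Book value $61,394.
Year 4: DB = ⌊$61,394 × 125%/9⌋ = $8,526; SL = ⌊$50,394/6⌋ = $8,399 → take DB $8,526. Book value $52,868.
Year 5: DB = ⌊$52,868 × 125%/9⌋ = $7,342; SL = ⌊$41,868/5⌋ = $8,373 → take SL $8,373. Book value $44,495.
Year 6: DB = ⌊$44,495 × 125%/9⌋ = $6,179; SL = ⌊$33,495/4⌋ = $8,373 → take SL $8,373. Book value $36,122.
Year 7: DB = ⌊$36,122 × 125%/9⌋ = $5,016; SL = ⌊$25,122/3⌋ = $8,374 → take SL $8,374. Book value $27,748.
Year 8: DB = ⌊$27,748 × 125%/9⌋ = $3,853; SL = ⌊$16,748/2⌋ = $8,374 → take SL $8,374. Book value $19,374.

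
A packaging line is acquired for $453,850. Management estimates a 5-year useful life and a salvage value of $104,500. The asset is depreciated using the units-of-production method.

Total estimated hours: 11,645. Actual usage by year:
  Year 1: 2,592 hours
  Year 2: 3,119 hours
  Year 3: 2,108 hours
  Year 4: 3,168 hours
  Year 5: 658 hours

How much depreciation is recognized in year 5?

Depreciable base = $453,850 − $104,500 = $349,350.
Rate = $349,350 / 11,645 hours = $30 per hour.
Year 1: 2,592 × $30 = $77,760. Book value $376,090.
Year 2: 3,119 × $30 = $93,570. Book value $282,520.
Year 3: 2,108 × $30 = $63,240. Book value $219,280.
Year 4: 3,168 × $30 = $95,040. Book value $124,240.
Year 5: 658 × $30 = $19,740. Book value $104,500.

$19,740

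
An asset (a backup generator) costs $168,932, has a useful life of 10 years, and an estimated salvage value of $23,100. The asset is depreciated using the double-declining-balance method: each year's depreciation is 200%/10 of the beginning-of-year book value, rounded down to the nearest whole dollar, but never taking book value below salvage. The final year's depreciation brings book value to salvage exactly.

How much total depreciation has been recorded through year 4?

Depreciable base = $168,932 − $23,100 = $145,832.
Year 1: ⌊$168,932 × 200%/10⌋ = $33,786. Book value $135,146.
Year 2: ⌊$135,146 × 200%/10⌋ = $27,029. Book value $108,117.
Year 3: ⌊$108,117 × 200%/10⌋ = $21,623. Book value $86,494.
Year 4: ⌊$86,494 × 200%/10⌋ = $17,298. Book value $69,196.
Accumulated through year 4 = $168,932 − $69,196 = $99,736.

$99,736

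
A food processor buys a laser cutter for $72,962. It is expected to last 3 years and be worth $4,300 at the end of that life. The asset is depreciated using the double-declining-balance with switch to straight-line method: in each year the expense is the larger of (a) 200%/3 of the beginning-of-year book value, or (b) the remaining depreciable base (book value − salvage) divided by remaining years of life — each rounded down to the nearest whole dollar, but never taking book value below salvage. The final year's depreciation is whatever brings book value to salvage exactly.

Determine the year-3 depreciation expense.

$3,807

Depreciable base = $72,962 − $4,300 = $68,662.
Year 1: DB = ⌊$72,962 × 200%/3⌋ = $48,641; SL = ⌊$68,662/3⌋ = $22,887 → take DB $48,641. Book value $24,321.
Year 2: DB = ⌊$24,321 × 200%/3⌋ = $16,214; SL = ⌊$20,021/2⌋ = $10,010 → take DB $16,214. Book value $8,107.
Year 3 (final): $8,107 − $4,300 = $3,807. Book value $4,300.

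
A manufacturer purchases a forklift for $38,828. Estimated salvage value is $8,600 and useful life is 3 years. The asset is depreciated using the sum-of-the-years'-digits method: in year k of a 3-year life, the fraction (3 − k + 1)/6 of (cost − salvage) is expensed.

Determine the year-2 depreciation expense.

$10,076

Depreciable base = $38,828 − $8,600 = $30,228.
Sum of the years' digits = 3+2+1 = 6.
Year 1: $30,228 × 3/6 = $15,114. Book value $23,714.
Year 2: $30,228 × 2/6 = $10,076. Book value $13,638.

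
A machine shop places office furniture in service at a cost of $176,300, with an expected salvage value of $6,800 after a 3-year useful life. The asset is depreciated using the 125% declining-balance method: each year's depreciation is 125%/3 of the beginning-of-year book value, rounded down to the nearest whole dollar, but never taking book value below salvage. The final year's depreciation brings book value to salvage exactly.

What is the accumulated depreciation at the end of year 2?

$116,308

Depreciable base = $176,300 − $6,800 = $169,500.
Year 1: ⌊$176,300 × 125%/3⌋ = $73,458. Book value $102,842.
Year 2: ⌊$102,842 × 125%/3⌋ = $42,850. Book value $59,992.
Accumulated through year 2 = $176,300 − $59,992 = $116,308.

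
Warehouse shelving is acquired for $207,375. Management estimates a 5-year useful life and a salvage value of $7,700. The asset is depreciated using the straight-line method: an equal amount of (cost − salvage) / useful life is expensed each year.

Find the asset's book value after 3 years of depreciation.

$87,570

Depreciable base = $207,375 − $7,700 = $199,675.
Annual expense = $199,675 / 5 = $39,935.
End of year 1: book value $167,440.
End of year 2: book value $127,505.
End of year 3: book value $87,570.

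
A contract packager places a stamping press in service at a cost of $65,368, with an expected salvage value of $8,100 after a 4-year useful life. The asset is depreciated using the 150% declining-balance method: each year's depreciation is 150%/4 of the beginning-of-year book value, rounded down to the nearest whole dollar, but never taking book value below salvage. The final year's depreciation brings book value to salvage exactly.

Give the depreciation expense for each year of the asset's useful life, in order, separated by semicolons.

$24,513; $15,320; $9,575; $7,860

Depreciable base = $65,368 − $8,100 = $57,268.
Year 1: ⌊$65,368 × 150%/4⌋ = $24,513. Book value $40,855.
Year 2: ⌊$40,855 × 150%/4⌋ = $15,320. Book value $25,535.
Year 3: ⌊$25,535 × 150%/4⌋ = $9,575. Book value $15,960.
Year 4 (final): $15,960 − $8,100 = $7,860. Book value $8,100.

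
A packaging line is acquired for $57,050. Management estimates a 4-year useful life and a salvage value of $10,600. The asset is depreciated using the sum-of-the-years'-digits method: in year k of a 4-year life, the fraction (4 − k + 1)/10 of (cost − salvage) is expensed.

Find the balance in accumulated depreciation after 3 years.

Depreciable base = $57,050 − $10,600 = $46,450.
Sum of the years' digits = 4+3+2+1 = 10.
Year 1: $46,450 × 4/10 = $18,580. Book value $38,470.
Year 2: $46,450 × 3/10 = $13,935. Book value $24,535.
Year 3: $46,450 × 2/10 = $9,290. Book value $15,245.
Accumulated through year 3 = $57,050 − $15,245 = $41,805.

$41,805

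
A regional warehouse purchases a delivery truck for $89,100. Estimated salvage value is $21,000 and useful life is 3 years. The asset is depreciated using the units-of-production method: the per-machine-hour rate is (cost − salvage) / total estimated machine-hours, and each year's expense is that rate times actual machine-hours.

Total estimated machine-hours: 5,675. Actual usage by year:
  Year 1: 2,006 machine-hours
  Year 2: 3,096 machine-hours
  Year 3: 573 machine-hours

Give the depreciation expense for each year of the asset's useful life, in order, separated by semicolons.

$24,072; $37,152; $6,876

Depreciable base = $89,100 − $21,000 = $68,100.
Rate = $68,100 / 5,675 machine-hours = $12 per machine-hour.
Year 1: 2,006 × $12 = $24,072. Book value $65,028.
Year 2: 3,096 × $12 = $37,152. Book value $27,876.
Year 3: 573 × $12 = $6,876. Book value $21,000.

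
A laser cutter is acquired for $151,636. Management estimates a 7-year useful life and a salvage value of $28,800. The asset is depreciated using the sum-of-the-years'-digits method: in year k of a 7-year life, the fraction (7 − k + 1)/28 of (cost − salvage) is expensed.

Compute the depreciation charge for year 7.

$4,387

Depreciable base = $151,636 − $28,800 = $122,836.
Sum of the years' digits = 7+6+5+4+3+2+1 = 28.
Year 1: $122,836 × 7/28 = $30,709. Book value $120,927.
Year 2: $122,836 × 6/28 = $26,322. Book value $94,605.
Year 3: $122,836 × 5/28 = $21,935. Book value $72,670.
Year 4: $122,836 × 4/28 = $17,548. Book value $55,122.
Year 5: $122,836 × 3/28 = $13,161. Book value $41,961.
Year 6: $122,836 × 2/28 = $8,774. Book value $33,187.
Year 7: $122,836 × 1/28 = $4,387. Book value $28,800.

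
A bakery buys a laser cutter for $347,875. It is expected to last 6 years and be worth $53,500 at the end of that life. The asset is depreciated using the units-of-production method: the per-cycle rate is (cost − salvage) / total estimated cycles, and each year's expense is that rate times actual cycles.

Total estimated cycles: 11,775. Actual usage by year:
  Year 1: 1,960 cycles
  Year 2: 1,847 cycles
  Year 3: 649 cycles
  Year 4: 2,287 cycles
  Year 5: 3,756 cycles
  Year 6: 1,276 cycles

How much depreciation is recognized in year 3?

$16,225

Depreciable base = $347,875 − $53,500 = $294,375.
Rate = $294,375 / 11,775 cycles = $25 per cycle.
Year 1: 1,960 × $25 = $49,000. Book value $298,875.
Year 2: 1,847 × $25 = $46,175. Book value $252,700.
Year 3: 649 × $25 = $16,225. Book value $236,475.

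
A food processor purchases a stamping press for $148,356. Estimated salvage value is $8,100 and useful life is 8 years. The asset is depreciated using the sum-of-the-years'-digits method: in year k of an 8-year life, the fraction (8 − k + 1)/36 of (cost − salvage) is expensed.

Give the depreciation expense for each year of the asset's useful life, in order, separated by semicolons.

$31,168; $27,272; $23,376; $19,480; $15,584; $11,688; $7,792; $3,896

Depreciable base = $148,356 − $8,100 = $140,256.
Sum of the years' digits = 8+7+6+5+4+3+2+1 = 36.
Year 1: $140,256 × 8/36 = $31,168. Book value $117,188.
Year 2: $140,256 × 7/36 = $27,272. Book value $89,916.
Year 3: $140,256 × 6/36 = $23,376. Book value $66,540.
Year 4: $140,256 × 5/36 = $19,480. Book value $47,060.
Year 5: $140,256 × 4/36 = $15,584. Book value $31,476.
Year 6: $140,256 × 3/36 = $11,688. Book value $19,788.
Year 7: $140,256 × 2/36 = $7,792. Book value $11,996.
Year 8: $140,256 × 1/36 = $3,896. Book value $8,100.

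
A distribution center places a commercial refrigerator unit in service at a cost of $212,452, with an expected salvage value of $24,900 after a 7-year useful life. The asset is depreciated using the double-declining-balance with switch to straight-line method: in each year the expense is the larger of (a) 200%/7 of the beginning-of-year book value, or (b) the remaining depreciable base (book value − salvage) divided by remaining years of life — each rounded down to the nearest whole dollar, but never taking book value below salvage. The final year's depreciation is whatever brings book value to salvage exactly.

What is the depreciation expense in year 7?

Depreciable base = $212,452 − $24,900 = $187,552.
Year 1: DB = ⌊$212,452 × 200%/7⌋ = $60,700; SL = ⌊$187,552/7⌋ = $26,793 → take DB $60,700. Book value $151,752.
Year 2: DB = ⌊$151,752 × 200%/7⌋ = $43,357; SL = ⌊$126,852/6⌋ = $21,142 → take DB $43,357. Book value $108,395.
Year 3: DB = ⌊$108,395 × 200%/7⌋ = $30,970; SL = ⌊$83,495/5⌋ = $16,699 → take DB $30,970. Book value $77,425.
Year 4: DB = ⌊$77,425 × 200%/7⌋ = $22,121; SL = ⌊$52,525/4⌋ = $13,131 → take DB $22,121. Book value $55,304.
Year 5: DB = ⌊$55,304 × 200%/7⌋ = $15,801; SL = ⌊$30,404/3⌋ = $10,134 → take DB $15,801. Book value $39,503.
Year 6: DB = ⌊$39,503 × 200%/7⌋ = $11,286; SL = ⌊$14,603/2⌋ = $7,301 → take DB $11,286. Book value $28,217.
Year 7 (final): $28,217 − $24,900 = $3,317. Book value $24,900.

$3,317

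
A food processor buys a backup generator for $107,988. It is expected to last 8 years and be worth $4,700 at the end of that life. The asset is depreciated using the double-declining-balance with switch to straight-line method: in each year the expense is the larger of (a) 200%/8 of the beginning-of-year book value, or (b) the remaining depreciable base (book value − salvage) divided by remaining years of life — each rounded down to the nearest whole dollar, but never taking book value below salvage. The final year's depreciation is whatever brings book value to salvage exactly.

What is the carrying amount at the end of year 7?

$11,676

Depreciable base = $107,988 − $4,700 = $103,288.
Year 1: DB = ⌊$107,988 × 200%/8⌋ = $26,997; SL = ⌊$103,288/8⌋ = $12,911 → take DB $26,997. Book value $80,991.
Year 2: DB = ⌊$80,991 × 200%/8⌋ = $20,247; SL = ⌊$76,291/7⌋ = $10,898 → take DB $20,247. Book value $60,744.
Year 3: DB = ⌊$60,744 × 200%/8⌋ = $15,186; SL = ⌊$56,044/6⌋ = $9,340 → take DB $15,186. Book value $45,558.
Year 4: DB = ⌊$45,558 × 200%/8⌋ = $11,389; SL = ⌊$40,858/5⌋ = $8,171 → take DB $11,389. Book value $34,169.
Year 5: DB = ⌊$34,169 × 200%/8⌋ = $8,542; SL = ⌊$29,469/4⌋ = $7,367 → take DB $8,542. Book value $25,627.
Year 6: DB = ⌊$25,627 × 200%/8⌋ = $6,406; SL = ⌊$20,927/3⌋ = $6,975 → take SL $6,975. Book value $18,652.
Year 7: DB = ⌊$18,652 × 200%/8⌋ = $4,663; SL = ⌊$13,952/2⌋ = $6,976 → take SL $6,976. Book value $11,676.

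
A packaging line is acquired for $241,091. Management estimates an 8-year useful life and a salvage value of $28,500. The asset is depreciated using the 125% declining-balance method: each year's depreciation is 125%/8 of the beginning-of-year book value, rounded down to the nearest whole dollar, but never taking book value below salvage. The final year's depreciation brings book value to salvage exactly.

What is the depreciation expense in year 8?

$44,899

Depreciable base = $241,091 − $28,500 = $212,591.
Year 1: ⌊$241,091 × 125%/8⌋ = $37,670. Book value $203,421.
Year 2: ⌊$203,421 × 125%/8⌋ = $31,784. Book value $171,637.
Year 3: ⌊$171,637 × 125%/8⌋ = $26,818. Book value $144,819.
Year 4: ⌊$144,819 × 125%/8⌋ = $22,627. Book value $122,192.
Year 5: ⌊$122,192 × 125%/8⌋ = $19,092. Book value $103,100.
Year 6: ⌊$103,100 × 125%/8⌋ = $16,109. Book value $86,991.
Year 7: ⌊$86,991 × 125%/8⌋ = $13,592. Book value $73,399.
Year 8 (final): $73,399 − $28,500 = $44,899. Book value $28,500.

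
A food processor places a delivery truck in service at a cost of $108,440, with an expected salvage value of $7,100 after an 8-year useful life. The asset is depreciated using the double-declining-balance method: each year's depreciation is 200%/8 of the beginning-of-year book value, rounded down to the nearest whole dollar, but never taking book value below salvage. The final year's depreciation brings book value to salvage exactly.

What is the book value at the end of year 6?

Depreciable base = $108,440 − $7,100 = $101,340.
Year 1: ⌊$108,440 × 200%/8⌋ = $27,110. Book value $81,330.
Year 2: ⌊$81,330 × 200%/8⌋ = $20,332. Book value $60,998.
Year 3: ⌊$60,998 × 200%/8⌋ = $15,249. Book value $45,749.
Year 4: ⌊$45,749 × 200%/8⌋ = $11,437. Book value $34,312.
Year 5: ⌊$34,312 × 200%/8⌋ = $8,578. Book value $25,734.
Year 6: ⌊$25,734 × 200%/8⌋ = $6,433. Book value $19,301.

$19,301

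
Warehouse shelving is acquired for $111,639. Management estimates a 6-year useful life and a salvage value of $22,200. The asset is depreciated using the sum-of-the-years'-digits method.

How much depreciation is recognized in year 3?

$17,036

Depreciable base = $111,639 − $22,200 = $89,439.
Sum of the years' digits = 6+5+4+3+2+1 = 21.
Year 1: $89,439 × 6/21 = $25,554. Book value $86,085.
Year 2: $89,439 × 5/21 = $21,295. Book value $64,790.
Year 3: $89,439 × 4/21 = $17,036. Book value $47,754.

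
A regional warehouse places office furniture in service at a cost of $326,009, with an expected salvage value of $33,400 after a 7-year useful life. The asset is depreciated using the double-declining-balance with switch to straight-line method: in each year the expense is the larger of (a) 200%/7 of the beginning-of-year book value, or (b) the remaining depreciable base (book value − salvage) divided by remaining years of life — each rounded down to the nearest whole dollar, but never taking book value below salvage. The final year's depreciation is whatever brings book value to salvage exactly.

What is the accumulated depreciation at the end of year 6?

$282,710

Depreciable base = $326,009 − $33,400 = $292,609.
Year 1: DB = ⌊$326,009 × 200%/7⌋ = $93,145; SL = ⌊$292,609/7⌋ = $41,801 → take DB $93,145. Book value $232,864.
Year 2: DB = ⌊$232,864 × 200%/7⌋ = $66,532; SL = ⌊$199,464/6⌋ = $33,244 → take DB $66,532. Book value $166,332.
Year 3: DB = ⌊$166,332 × 200%/7⌋ = $47,523; SL = ⌊$132,932/5⌋ = $26,586 → take DB $47,523. Book value $118,809.
Year 4: DB = ⌊$118,809 × 200%/7⌋ = $33,945; SL = ⌊$85,409/4⌋ = $21,352 → take DB $33,945. Book value $84,864.
Year 5: DB = ⌊$84,864 × 200%/7⌋ = $24,246; SL = ⌊$51,464/3⌋ = $17,154 → take DB $24,246. Book value $60,618.
Year 6: DB = ⌊$60,618 × 200%/7⌋ = $17,319; SL = ⌊$27,218/2⌋ = $13,609 → take DB $17,319. Book value $43,299.
Accumulated through year 6 = $326,009 − $43,299 = $282,710.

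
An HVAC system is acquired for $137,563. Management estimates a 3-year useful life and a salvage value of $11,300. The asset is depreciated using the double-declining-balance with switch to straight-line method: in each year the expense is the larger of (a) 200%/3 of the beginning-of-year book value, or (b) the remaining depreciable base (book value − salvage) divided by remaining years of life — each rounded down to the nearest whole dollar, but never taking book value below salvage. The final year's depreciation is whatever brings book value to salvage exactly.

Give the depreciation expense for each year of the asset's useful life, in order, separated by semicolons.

$91,708; $30,570; $3,985

Depreciable base = $137,563 − $11,300 = $126,263.
Year 1: DB = ⌊$137,563 × 200%/3⌋ = $91,708; SL = ⌊$126,263/3⌋ = $42,087 → take DB $91,708. Book value $45,855.
Year 2: DB = ⌊$45,855 × 200%/3⌋ = $30,570; SL = ⌊$34,555/2⌋ = $17,277 → take DB $30,570. Book value $15,285.
Year 3 (final): $15,285 − $11,300 = $3,985. Book value $11,300.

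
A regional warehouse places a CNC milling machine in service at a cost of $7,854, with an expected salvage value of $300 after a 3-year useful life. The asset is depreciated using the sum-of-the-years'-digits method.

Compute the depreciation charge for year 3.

Depreciable base = $7,854 − $300 = $7,554.
Sum of the years' digits = 3+2+1 = 6.
Year 1: $7,554 × 3/6 = $3,777. Book value $4,077.
Year 2: $7,554 × 2/6 = $2,518. Book value $1,559.
Year 3: $7,554 × 1/6 = $1,259. Book value $300.

$1,259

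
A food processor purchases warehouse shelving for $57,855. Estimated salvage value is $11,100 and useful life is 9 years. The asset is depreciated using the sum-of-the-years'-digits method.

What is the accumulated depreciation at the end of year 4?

Depreciable base = $57,855 − $11,100 = $46,755.
Sum of the years' digits = 9+8+7+6+5+4+3+2+1 = 45.
Year 1: $46,755 × 9/45 = $9,351. Book value $48,504.
Year 2: $46,755 × 8/45 = $8,312. Book value $40,192.
Year 3: $46,755 × 7/45 = $7,273. Book value $32,919.
Year 4: $46,755 × 6/45 = $6,234. Book value $26,685.
Accumulated through year 4 = $57,855 − $26,685 = $31,170.

$31,170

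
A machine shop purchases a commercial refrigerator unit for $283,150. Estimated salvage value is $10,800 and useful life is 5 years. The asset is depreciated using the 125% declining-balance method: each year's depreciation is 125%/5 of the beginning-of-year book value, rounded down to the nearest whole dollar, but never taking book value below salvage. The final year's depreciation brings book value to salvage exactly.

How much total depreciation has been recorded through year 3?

$163,695

Depreciable base = $283,150 − $10,800 = $272,350.
Year 1: ⌊$283,150 × 125%/5⌋ = $70,787. Book value $212,363.
Year 2: ⌊$212,363 × 125%/5⌋ = $53,090. Book value $159,273.
Year 3: ⌊$159,273 × 125%/5⌋ = $39,818. Book value $119,455.
Accumulated through year 3 = $283,150 − $119,455 = $163,695.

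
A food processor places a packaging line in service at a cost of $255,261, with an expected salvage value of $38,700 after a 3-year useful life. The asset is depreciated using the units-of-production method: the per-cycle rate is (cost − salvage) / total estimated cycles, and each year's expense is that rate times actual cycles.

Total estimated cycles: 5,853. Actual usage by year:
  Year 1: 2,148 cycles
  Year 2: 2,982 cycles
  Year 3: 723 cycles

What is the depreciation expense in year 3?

$26,751

Depreciable base = $255,261 − $38,700 = $216,561.
Rate = $216,561 / 5,853 cycles = $37 per cycle.
Year 1: 2,148 × $37 = $79,476. Book value $175,785.
Year 2: 2,982 × $37 = $110,334. Book value $65,451.
Year 3: 723 × $37 = $26,751. Book value $38,700.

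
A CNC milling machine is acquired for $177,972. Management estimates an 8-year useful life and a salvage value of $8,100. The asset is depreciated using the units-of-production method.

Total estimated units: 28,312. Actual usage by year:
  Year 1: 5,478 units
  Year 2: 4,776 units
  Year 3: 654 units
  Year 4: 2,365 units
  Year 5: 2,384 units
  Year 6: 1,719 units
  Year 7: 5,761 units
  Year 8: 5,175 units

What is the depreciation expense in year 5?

$14,304

Depreciable base = $177,972 − $8,100 = $169,872.
Rate = $169,872 / 28,312 units = $6 per unit.
Year 1: 5,478 × $6 = $32,868. Book value $145,104.
Year 2: 4,776 × $6 = $28,656. Book value $116,448.
Year 3: 654 × $6 = $3,924. Book value $112,524.
Year 4: 2,365 × $6 = $14,190. Book value $98,334.
Year 5: 2,384 × $6 = $14,304. Book value $84,030.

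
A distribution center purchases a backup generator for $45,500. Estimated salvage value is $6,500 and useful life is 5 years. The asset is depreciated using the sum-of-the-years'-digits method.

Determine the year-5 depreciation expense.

$2,600

Depreciable base = $45,500 − $6,500 = $39,000.
Sum of the years' digits = 5+4+3+2+1 = 15.
Year 1: $39,000 × 5/15 = $13,000. Book value $32,500.
Year 2: $39,000 × 4/15 = $10,400. Book value $22,100.
Year 3: $39,000 × 3/15 = $7,800. Book value $14,300.
Year 4: $39,000 × 2/15 = $5,200. Book value $9,100.
Year 5: $39,000 × 1/15 = $2,600. Book value $6,500.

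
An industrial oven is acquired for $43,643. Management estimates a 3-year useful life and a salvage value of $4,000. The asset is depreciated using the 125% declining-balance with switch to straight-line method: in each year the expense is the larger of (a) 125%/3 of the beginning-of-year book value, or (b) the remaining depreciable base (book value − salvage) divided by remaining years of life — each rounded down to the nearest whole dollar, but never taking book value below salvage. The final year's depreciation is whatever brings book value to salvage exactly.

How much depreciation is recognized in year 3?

$10,730

Depreciable base = $43,643 − $4,000 = $39,643.
Year 1: DB = ⌊$43,643 × 125%/3⌋ = $18,184; SL = ⌊$39,643/3⌋ = $13,214 → take DB $18,184. Book value $25,459.
Year 2: DB = ⌊$25,459 × 125%/3⌋ = $10,607; SL = ⌊$21,459/2⌋ = $10,729 → take SL $10,729. Book value $14,730.
Year 3 (final): $14,730 − $4,000 = $10,730. Book value $4,000.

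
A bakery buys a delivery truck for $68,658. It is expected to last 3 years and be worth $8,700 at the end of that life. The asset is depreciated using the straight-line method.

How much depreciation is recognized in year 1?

Depreciable base = $68,658 − $8,700 = $59,958.
Annual expense = $59,958 / 3 = $19,986.

$19,986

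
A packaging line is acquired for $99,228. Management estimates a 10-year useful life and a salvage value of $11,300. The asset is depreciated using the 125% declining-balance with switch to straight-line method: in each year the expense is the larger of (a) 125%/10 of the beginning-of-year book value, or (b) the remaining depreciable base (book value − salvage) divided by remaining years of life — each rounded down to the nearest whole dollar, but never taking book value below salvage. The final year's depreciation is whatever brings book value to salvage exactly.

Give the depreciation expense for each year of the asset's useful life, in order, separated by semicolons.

Depreciable base = $99,228 − $11,300 = $87,928.
Year 1: DB = ⌊$99,228 × 125%/10⌋ = $12,403; SL = ⌊$87,928/10⌋ = $8,792 → take DB $12,403. Book value $86,825.
Year 2: DB = ⌊$86,825 × 125%/10⌋ = $10,853; SL = ⌊$75,525/9⌋ = $8,391 → take DB $10,853. Book value $75,972.
Year 3: DB = ⌊$75,972 × 125%/10⌋ = $9,496; SL = ⌊$64,672/8⌋ = $8,084 → take DB $9,496. Book value $66,476.
Year 4: DB = ⌊$66,476 × 125%/10⌋ = $8,309; SL = ⌊$55,176/7⌋ = $7,882 → take DB $8,309. Book value $58,167.
Year 5: DB = ⌊$58,167 × 125%/10⌋ = $7,270; SL = ⌊$46,867/6⌋ = $7,811 → take SL $7,811. Book value $50,356.
Year 6: DB = ⌊$50,356 × 125%/10⌋ = $6,294; SL = ⌊$39,056/5⌋ = $7,811 → take SL $7,811. Book value $42,545.
Year 7: DB = ⌊$42,545 × 125%/10⌋ = $5,318; SL = ⌊$31,245/4⌋ = $7,811 → take SL $7,811. Book value $34,734.
Year 8: DB = ⌊$34,734 × 125%/10⌋ = $4,341; SL = ⌊$23,434/3⌋ = $7,811 → take SL $7,811. Book value $26,923.
Year 9: DB = ⌊$26,923 × 125%/10⌋ = $3,365; SL = ⌊$15,623/2⌋ = $7,811 → take SL $7,811. Book value $19,112.
Year 10 (final): $19,112 − $11,300 = $7,812. Book value $11,300.

$12,403; $10,853; $9,496; $8,309; $7,811; $7,811; $7,811; $7,811; $7,811; $7,812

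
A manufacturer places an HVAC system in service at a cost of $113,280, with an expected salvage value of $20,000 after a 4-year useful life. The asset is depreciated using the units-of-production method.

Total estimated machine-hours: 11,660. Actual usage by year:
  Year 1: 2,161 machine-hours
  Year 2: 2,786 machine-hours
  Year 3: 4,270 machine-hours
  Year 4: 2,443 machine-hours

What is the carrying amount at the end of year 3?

$39,544

Depreciable base = $113,280 − $20,000 = $93,280.
Rate = $93,280 / 11,660 machine-hours = $8 per machine-hour.
Year 1: 2,161 × $8 = $17,288. Book value $95,992.
Year 2: 2,786 × $8 = $22,288. Book value $73,704.
Year 3: 4,270 × $8 = $34,160. Book value $39,544.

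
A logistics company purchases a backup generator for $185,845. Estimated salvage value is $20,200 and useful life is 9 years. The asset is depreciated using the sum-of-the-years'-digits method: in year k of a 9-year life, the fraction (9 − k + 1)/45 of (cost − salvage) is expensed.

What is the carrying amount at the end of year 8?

$23,881

Depreciable base = $185,845 − $20,200 = $165,645.
Sum of the years' digits = 9+8+7+6+5+4+3+2+1 = 45.
Year 1: $165,645 × 9/45 = $33,129. Book value $152,716.
Year 2: $165,645 × 8/45 = $29,448. Book value $123,268.
Year 3: $165,645 × 7/45 = $25,767. Book value $97,501.
Year 4: $165,645 × 6/45 = $22,086. Book value $75,415.
Year 5: $165,645 × 5/45 = $18,405. Book value $57,010.
Year 6: $165,645 × 4/45 = $14,724. Book value $42,286.
Year 7: $165,645 × 3/45 = $11,043. Book value $31,243.
Year 8: $165,645 × 2/45 = $7,362. Book value $23,881.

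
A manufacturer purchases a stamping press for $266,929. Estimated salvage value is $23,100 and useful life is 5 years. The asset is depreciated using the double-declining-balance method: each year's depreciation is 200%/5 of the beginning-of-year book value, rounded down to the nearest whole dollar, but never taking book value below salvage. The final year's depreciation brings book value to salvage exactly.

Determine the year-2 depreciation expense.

$64,063

Depreciable base = $266,929 − $23,100 = $243,829.
Year 1: ⌊$266,929 × 200%/5⌋ = $106,771. Book value $160,158.
Year 2: ⌊$160,158 × 200%/5⌋ = $64,063. Book value $96,095.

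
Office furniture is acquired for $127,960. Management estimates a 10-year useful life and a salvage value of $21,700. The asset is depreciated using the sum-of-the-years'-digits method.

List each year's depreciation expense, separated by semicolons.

$19,320; $17,388; $15,456; $13,524; $11,592; $9,660; $7,728; $5,796; $3,864; $1,932

Depreciable base = $127,960 − $21,700 = $106,260.
Sum of the years' digits = 10+9+8+7+6+5+4+3+2+1 = 55.
Year 1: $106,260 × 10/55 = $19,320. Book value $108,640.
Year 2: $106,260 × 9/55 = $17,388. Book value $91,252.
Year 3: $106,260 × 8/55 = $15,456. Book value $75,796.
Year 4: $106,260 × 7/55 = $13,524. Book value $62,272.
Year 5: $106,260 × 6/55 = $11,592. Book value $50,680.
Year 6: $106,260 × 5/55 = $9,660. Book value $41,020.
Year 7: $106,260 × 4/55 = $7,728. Book value $33,292.
Year 8: $106,260 × 3/55 = $5,796. Book value $27,496.
Year 9: $106,260 × 2/55 = $3,864. Book value $23,632.
Year 10: $106,260 × 1/55 = $1,932. Book value $21,700.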